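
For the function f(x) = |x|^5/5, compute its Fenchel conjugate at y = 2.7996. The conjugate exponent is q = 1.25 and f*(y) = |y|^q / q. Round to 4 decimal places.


The conjugate exponent q satisfies 1/p + 1/q = 1.
p = 5, so q = 5/(5 - 1) = 1.25
|y|^q = 2.7996^1.25 = 3.6213
f*(2.7996) = 3.6213 / 1.25 = 2.8971


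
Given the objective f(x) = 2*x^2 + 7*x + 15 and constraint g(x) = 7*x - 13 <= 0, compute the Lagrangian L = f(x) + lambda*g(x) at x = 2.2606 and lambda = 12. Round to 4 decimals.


Step 1: Evaluate f(x).
f(2.2606) = 2*2.2606^2 + 7*2.2606 + 15 = 41.0448
Step 2: Evaluate g(x).
g(2.2606) = 7*2.2606 - 13 = 2.8242
Step 3: Compute Lagrangian.
L = 41.0448 + 12*2.8242 = 74.9352


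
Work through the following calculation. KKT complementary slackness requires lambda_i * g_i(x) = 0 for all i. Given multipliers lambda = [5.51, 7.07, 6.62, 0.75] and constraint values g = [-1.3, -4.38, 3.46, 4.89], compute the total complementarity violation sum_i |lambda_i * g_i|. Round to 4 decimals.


KKT complementary slackness check:
lambda_1 * g_1 = 5.51 * -1.3 = -7.163
lambda_2 * g_2 = 7.07 * -4.38 = -30.9666
lambda_3 * g_3 = 6.62 * 3.46 = 22.9052
lambda_4 * g_4 = 0.75 * 4.89 = 3.6675
Total violation = 7.163 + 30.9666 + 22.9052 + 3.6675 = 64.7023


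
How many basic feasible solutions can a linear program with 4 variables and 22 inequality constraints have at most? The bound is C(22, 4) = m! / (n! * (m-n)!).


Each vertex corresponds to some choice of n active constraints out of m, so the number of vertices is at most C(m, n) = m! / (n!(m-n)!).
m = 22, n = 4
Numerator: 22 * 21 * 20 * 19
Denominator: 4! = 24
C(22, 4) = 7315


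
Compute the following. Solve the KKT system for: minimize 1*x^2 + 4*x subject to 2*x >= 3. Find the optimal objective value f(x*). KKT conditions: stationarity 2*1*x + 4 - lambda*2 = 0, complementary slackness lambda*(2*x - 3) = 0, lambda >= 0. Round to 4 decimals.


Step 1: Try lambda = 0 (constraint inactive).
x_unc = -4/(2*1) = -2.0
Check: 2*-2.0 = -4.0 < 3 -- violated!
Step 2: Constraint must be active: 2*x = 3
x* = 3/2 = 1.5
lambda = (2*1*1.5 + 4)/2 = 3.5
Step 3: Compute optimal value.
f(x*) = 1*1.5^2 + 4*1.5 = 8.25


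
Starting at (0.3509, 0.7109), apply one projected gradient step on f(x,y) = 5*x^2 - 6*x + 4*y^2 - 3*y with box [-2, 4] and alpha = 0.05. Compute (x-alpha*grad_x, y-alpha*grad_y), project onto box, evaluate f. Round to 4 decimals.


Step 1: Compute gradient at (0.3509, 0.7109).
grad_x = 2*5*0.3509 - 6 = -2.491
grad_y = 2*4*0.7109 - 3 = 2.6872
Step 2: Gradient step.
x_raw = 0.3509 - 0.05*-2.491 = 0.4755
y_raw = 0.7109 - 0.05*2.6872 = 0.5765
Step 3: Project onto [-2, 4].
x_proj = clip(0.4755) = 0.4755
y_proj = clip(0.5765) = 0.5765
Step 4: Evaluate f.
f(0.4755, 0.5765) = -2.1225


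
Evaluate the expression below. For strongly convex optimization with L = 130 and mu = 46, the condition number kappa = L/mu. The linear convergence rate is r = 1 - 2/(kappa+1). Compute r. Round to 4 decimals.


Step 1: Compute the condition number.
kappa = L/mu = 130/46 = 2.8261
Step 2: Compute the convergence rate.
r = 1 - 2/(kappa + 1) = 1 - 2*mu/(L + mu) = (L - mu)/(L + mu) = 84/176 = 0.4773


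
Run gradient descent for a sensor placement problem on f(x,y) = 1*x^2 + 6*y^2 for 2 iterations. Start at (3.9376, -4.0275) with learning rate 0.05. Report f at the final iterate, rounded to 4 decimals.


Gradient descent on f(x,y) = 1*x^2 + 6*y^2.
Starting point: (3.9376, -4.0275), alpha = 0.05
Step 1: grad_x = 2*1*3.9376 = 7.8752, grad_y = 2*6*-4.0275 = -48.33
  x_1 = 3.9376 - 0.05*7.8752 = 3.5438
  y_1 = -4.0275 - 0.05*-48.33 = -1.611
Step 2: grad_x = 2*1*3.5438 = 7.0877, grad_y = 2*6*-1.611 = -19.332
  x_2 = 3.5438 - 0.05*7.0877 = 3.1895
  y_2 = -1.611 - 0.05*-19.332 = -0.6444
f(3.1895, -0.6444) = 1*3.1895^2 + 6*(-0.6444)^2 = 12.6641


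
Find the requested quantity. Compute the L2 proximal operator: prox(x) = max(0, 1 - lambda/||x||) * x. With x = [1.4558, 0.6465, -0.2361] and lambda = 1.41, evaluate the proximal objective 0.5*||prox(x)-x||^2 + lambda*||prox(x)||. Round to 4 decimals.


Step 1: Compute ||x||.
||x|| = 1.6103
Step 2: Compute scaling factor.
scale = max(0, 1 - 1.41/1.6103) = 0.1244
Step 3: prox(x) = [0.1811, 0.0804, -0.0294]
||prox(x)|| = 0.2003
Step 4: Proximal objective.
0.5*||prox-x||^2 = 0.9941
lambda*||prox|| = 0.2824
Total = 1.2765


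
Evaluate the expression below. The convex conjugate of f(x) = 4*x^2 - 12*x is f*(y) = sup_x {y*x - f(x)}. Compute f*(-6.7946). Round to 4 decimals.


f*(y) = sup_x {y*x - a*x^2 - b*x} = sup_x {(y-b)*x - a*x^2}
FOC: (y - b) - 2a*x = 0 => x* = (y - b)/(2a)
x* = (-6.7946 + 12)/(2*4) = 0.6507
f*(-6.7946) = (y-b)^2/(4a) = (-6.7946 + 12)^2/(4*4)
= 27.0962/16 = 1.6935


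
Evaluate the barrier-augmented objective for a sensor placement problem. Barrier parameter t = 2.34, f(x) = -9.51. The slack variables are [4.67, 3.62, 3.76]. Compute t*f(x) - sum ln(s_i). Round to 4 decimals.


Step 1: Compute log-barrier.
ln values: [1.5412, 1.2865, 1.3244]
phi = -(1.5412 + 1.2865 + 1.3244) = -4.1521
Step 2: Compute augmented objective.
t*f(x) = 2.34*-9.51 = -22.2534
Total = -22.2534 - 4.1521 = -26.4055


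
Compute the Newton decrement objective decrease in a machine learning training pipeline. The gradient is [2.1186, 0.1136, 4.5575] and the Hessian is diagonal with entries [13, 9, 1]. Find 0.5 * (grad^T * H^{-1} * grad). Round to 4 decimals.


Step 1: H is diagonal, so H^(-1) * g = [0.163, 0.0126, 4.5575].
Step 2: g^T H^(-1) g = sum_i g_i^2 / H_ii
  = (2.1186)^2/13 + (0.1136)^2/9 + (4.5575)^2/1
  = 0.3453 + 0.0014 + 20.7708 = 21.1175
Step 3: Objective decrease = 0.5 * g^T H^(-1) g = 10.5588


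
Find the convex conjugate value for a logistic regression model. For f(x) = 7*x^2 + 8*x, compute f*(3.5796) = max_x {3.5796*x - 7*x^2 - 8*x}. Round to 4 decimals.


f*(y) = sup_x {y*x - a*x^2 - b*x} = sup_x {(y-b)*x - a*x^2}
FOC: (y - b) - 2a*x = 0 => x* = (y - b)/(2a)
x* = (3.5796 - 8)/(2*7) = -0.3157
f*(3.5796) = (y-b)^2/(4a) = (3.5796 - 8)^2/(4*7)
= 19.5399/28 = 0.6979


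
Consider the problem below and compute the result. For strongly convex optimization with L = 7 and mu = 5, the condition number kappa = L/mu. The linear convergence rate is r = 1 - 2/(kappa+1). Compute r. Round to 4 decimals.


Step 1: Compute the condition number.
kappa = L/mu = 7/5 = 1.4
Step 2: Compute the convergence rate.
r = 1 - 2/(kappa + 1) = 1 - 2*mu/(L + mu) = (L - mu)/(L + mu) = 2/12 = 0.1667


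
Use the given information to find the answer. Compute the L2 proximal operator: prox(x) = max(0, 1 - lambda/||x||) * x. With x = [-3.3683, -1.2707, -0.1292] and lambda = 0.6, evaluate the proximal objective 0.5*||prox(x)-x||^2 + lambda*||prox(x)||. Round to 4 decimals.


Step 1: Compute ||x||.
||x|| = 3.6023
Step 2: Compute scaling factor.
scale = max(0, 1 - 0.6/3.6023) = 0.8334
Step 3: prox(x) = [-2.8073, -1.0591, -0.1077]
||prox(x)|| = 3.0023
Step 4: Proximal objective.
0.5*||prox-x||^2 = 0.18
lambda*||prox|| = 1.8014
Total = 1.9814


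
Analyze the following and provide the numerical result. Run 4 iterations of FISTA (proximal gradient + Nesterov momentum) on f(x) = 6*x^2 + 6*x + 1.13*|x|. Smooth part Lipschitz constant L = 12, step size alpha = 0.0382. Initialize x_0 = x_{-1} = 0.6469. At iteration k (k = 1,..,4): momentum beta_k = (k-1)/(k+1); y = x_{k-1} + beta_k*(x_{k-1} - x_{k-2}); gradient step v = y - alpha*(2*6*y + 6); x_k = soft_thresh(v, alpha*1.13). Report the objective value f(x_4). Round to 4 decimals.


FISTA on f(x) = 6*x^2 + 6*x + 1.13*|x|
L = 12, alpha = 0.0382
Iteration 1: beta = 0.0, y = 0.6469 + 0.0*(0.6469 - 0.6469) = 0.6469
  grad(y) = 13.7628, v = y - alpha*grad = 0.1212
  prox(v) = soft_thresh(0.1212, 0.0432) = 0.078
Iteration 2: beta = 0.3333, y = 0.078 + 0.3333*(0.078 - 0.6469) = -0.1116
  grad(y) = 4.6603, v = y - alpha*grad = -0.2897
  prox(v) = soft_thresh(-0.2897, 0.0432) = -0.2465
Iteration 3: beta = 0.5, y = -0.2465 + 0.5*(-0.2465 - 0.078) = -0.4087
  grad(y) = 1.0951, v = y - alpha*grad = -0.4506
  prox(v) = soft_thresh(-0.4506, 0.0432) = -0.4074
Iteration 4: beta = 0.6, y = -0.4074 + 0.6*(-0.4074 + 0.2465) = -0.504
  grad(y) = -0.0475, v = y - alpha*grad = -0.5021
  prox(v) = soft_thresh(-0.5021, 0.0432) = -0.459
f(x_4) = 6*(-0.459)^2 + 6*(-0.459) + 1.13*|-0.459| = -0.9713


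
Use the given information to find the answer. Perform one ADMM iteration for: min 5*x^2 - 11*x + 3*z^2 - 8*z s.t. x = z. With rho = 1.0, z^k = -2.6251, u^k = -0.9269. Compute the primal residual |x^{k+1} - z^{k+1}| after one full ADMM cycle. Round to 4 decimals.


ADMM iteration with rho = 1.0, z^k = -2.6251, u^k = -0.9269
Step 1: x-update.
Minimize 5*x^2 - 11*x + (1.0/2)*(x + 2.6251 - 0.9269)^2
FOC: (2*5 + 1.0)*x = 11 + 1.0*(-2.6251 + 0.9269)
x^{k+1} = 0.8456
Step 2: z-update.
Minimize 3*z^2 - 8*z + (1.0/2)*(0.8456 - z - 0.9269)^2
FOC: (2*3 + 1.0)*z = 8 + 1.0*(0.8456 - 0.9269)
z^{k+1} = 1.1312
Step 3: u-update.
u^{k+1} = -0.9269 + 0.8456 - 1.1312 = -1.2125
Step 4: Primal residual = |0.8456 - 1.1312| = 0.2856


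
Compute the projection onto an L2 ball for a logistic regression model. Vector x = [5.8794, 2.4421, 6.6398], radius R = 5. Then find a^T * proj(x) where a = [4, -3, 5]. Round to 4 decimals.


Step 1: Compute ||x|| (intermediates to 6 decimals).
||x|| = sqrt(5.8794^2 + 2.4421^2 + 6.6398^2) = 9.198812
Step 2: Project.
Since ||x|| > R, scale = R/||x|| = 5/9.198812 = 0.543548, proj(x) = scale * x
proj(x) = [3.195736, 1.327399, 3.60905]
Step 3: Dot product.
a^T * proj(x) = 4*3.195736 - 3*1.327399 + 5*3.60905 = 26.846


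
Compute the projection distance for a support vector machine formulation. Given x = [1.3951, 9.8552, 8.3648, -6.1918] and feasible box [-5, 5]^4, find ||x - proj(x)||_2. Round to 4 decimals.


Project each component onto [-5, 5].
clip(1.3951) = 1.3951, clip(9.8552) = 5.0, clip(8.3648) = 5.0, clip(-6.1918) = -5.0
Projection = [1.3951, 5.0, 5.0, -5.0]
Squared diffs: [0.0, 23.573, 11.3219, 1.4204]
Distance = sqrt(36.3153) = 6.0262


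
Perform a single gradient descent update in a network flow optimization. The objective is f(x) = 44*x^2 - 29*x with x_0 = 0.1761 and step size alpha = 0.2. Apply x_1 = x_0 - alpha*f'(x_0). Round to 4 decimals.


We compute the gradient at x_0 and apply the update.
f'(x) = 88*x - 29
f'(0.1761) = 88*0.1761 - 29 = -13.5032
x_1 = 0.1761 - 0.2*-13.5032 = 2.8767


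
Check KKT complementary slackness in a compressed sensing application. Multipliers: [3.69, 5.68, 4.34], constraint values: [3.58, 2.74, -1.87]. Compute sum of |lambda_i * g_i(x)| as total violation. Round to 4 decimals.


KKT complementary slackness check:
lambda_1 * g_1 = 3.69 * 3.58 = 13.2102
lambda_2 * g_2 = 5.68 * 2.74 = 15.5632
lambda_3 * g_3 = 4.34 * -1.87 = -8.1158
Total violation = 13.2102 + 15.5632 + 8.1158 = 36.8892


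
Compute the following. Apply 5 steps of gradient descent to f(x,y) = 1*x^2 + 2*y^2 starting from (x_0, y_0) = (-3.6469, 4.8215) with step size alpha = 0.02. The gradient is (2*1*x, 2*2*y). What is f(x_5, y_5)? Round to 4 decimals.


Gradient descent on f(x,y) = 1*x^2 + 2*y^2.
Starting point: (-3.6469, 4.8215), alpha = 0.02
Step 1: grad_x = 2*1*-3.6469 = -7.2938, grad_y = 2*2*4.8215 = 19.286
  x_1 = -3.6469 - 0.02*-7.2938 = -3.501
  y_1 = 4.8215 - 0.02*19.286 = 4.4358
Step 2: grad_x = 2*1*-3.501 = -7.002, grad_y = 2*2*4.4358 = 17.7431
  x_2 = -3.501 - 0.02*-7.002 = -3.361
  y_2 = 4.4358 - 0.02*17.7431 = 4.0809
Step 3: grad_x = 2*1*-3.361 = -6.722, grad_y = 2*2*4.0809 = 16.3237
  x_3 = -3.361 - 0.02*-6.722 = -3.2265
  y_3 = 4.0809 - 0.02*16.3237 = 3.7544
Step 4: grad_x = 2*1*-3.2265 = -6.4531, grad_y = 2*2*3.7544 = 15.0178
  x_4 = -3.2265 - 0.02*-6.4531 = -3.0975
  y_4 = 3.7544 - 0.02*15.0178 = 3.4541
Step 5: grad_x = 2*1*-3.0975 = -6.195, grad_y = 2*2*3.4541 = 13.8164
  x_5 = -3.0975 - 0.02*-6.195 = -2.9736
  y_5 = 3.4541 - 0.02*13.8164 = 3.1778
f(-2.9736, 3.1778) = 1*(-2.9736)^2 + 2*3.1778^2 = 29.0385


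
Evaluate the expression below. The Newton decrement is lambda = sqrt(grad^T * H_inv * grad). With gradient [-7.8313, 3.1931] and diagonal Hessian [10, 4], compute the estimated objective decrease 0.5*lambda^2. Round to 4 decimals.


Step 1: H is diagonal, so H^(-1) * g = [-0.7831, 0.7983].
Step 2: g^T H^(-1) g = sum_i g_i^2 / H_ii
  = (-7.8313)^2/10 + (3.1931)^2/4
  = 6.1329 + 2.549 = 8.6819
Step 3: Objective decrease = 0.5 * g^T H^(-1) g = 4.3409


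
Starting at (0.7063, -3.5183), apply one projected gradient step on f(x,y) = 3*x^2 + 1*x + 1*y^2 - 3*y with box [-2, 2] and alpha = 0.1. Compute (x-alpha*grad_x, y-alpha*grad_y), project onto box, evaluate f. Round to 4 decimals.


Step 1: Compute gradient at (0.7063, -3.5183).
grad_x = 2*3*0.7063 + 1 = 5.2378
grad_y = 2*1*-3.5183 - 3 = -10.0366
Step 2: Gradient step.
x_raw = 0.7063 - 0.1*5.2378 = 0.1825
y_raw = -3.5183 - 0.1*-10.0366 = -2.5146
Step 3: Project onto [-2, 2].
x_proj = clip(0.1825) = 0.1825
y_proj = clip(-2.5146) = -2.0
Step 4: Evaluate f.
f(0.1825, -2.0) = 10.2825


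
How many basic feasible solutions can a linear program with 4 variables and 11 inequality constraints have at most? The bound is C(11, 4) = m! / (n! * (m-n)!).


Each vertex corresponds to some choice of n active constraints out of m, so the number of vertices is at most C(m, n) = m! / (n!(m-n)!).
m = 11, n = 4
Numerator: 11 * 10 * 9 * 8
Denominator: 4! = 24
C(11, 4) = 330


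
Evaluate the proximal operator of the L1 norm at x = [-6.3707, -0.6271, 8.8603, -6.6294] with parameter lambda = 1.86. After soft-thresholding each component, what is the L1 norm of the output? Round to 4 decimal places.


Soft-thresholding with lambda = 1.86:
prox(-6.3707) = sign(-6.3707)*max(|-6.3707| - 1.86, 0) = -4.5107
prox(-0.6271) = sign(-0.6271)*max(|-0.6271| - 1.86, 0) = 0.0
prox(8.8603) = sign(8.8603)*max(|8.8603| - 1.86, 0) = 7.0003
prox(-6.6294) = sign(-6.6294)*max(|-6.6294| - 1.86, 0) = -4.7694
prox(x) = [-4.5107, 0.0, 7.0003, -4.7694]
||prox(x)||_1 = 4.5107 + 0.0 + 7.0003 + 4.7694 = 16.2804


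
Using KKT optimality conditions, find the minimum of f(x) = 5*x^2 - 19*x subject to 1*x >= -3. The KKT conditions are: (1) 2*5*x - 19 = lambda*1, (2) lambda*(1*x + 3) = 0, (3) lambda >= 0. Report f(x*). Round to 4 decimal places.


Step 1: Try lambda = 0 (constraint inactive).
Stationarity: 2*5*x - 19 = 0
x* = 19/(2*5) = 1.9
Check constraint: 1*1.9 = 1.9 >= -3 -- satisfied.
Step 2: Compute optimal value.
f(x*) = 5*1.9^2 - 19*1.9 = -18.05


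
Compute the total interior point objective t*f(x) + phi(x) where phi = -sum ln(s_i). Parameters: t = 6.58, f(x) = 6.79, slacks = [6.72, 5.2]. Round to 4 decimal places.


Step 1: Compute log-barrier.
ln values: [1.9051, 1.6487]
phi = -(1.9051 + 1.6487) = -3.5537
Step 2: Compute augmented objective.
t*f(x) = 6.58*6.79 = 44.6782
Total = 44.6782 - 3.5537 = 41.1245


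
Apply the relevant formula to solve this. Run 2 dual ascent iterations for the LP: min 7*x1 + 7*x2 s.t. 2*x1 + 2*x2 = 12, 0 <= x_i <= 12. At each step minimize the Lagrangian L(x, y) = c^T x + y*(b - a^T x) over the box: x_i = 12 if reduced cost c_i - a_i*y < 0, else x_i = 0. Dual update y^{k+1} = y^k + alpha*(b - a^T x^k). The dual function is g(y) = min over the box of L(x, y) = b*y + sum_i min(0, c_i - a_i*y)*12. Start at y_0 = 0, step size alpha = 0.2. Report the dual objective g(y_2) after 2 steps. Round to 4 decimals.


Dual ascent for LP: min 7*x1 + 7*x2, 2*x1 + 2*x2 = 12, 0 <= x_i <= 12
Step 1: y^k = 0.0, reduced costs: (7.0, 7.0)
  x^k = (0.0, 0.0), subgradient = b - a^T x = 12.0
  y^{k+1} = 0.0 + 0.2*12.0 = 2.4
Step 2: y^k = 2.4, reduced costs: (2.2, 2.2)
  x^k = (0.0, 0.0), subgradient = b - a^T x = 12.0
  y^{k+1} = 2.4 + 0.2*12.0 = 4.8
Dual objective at y_2 = 4.8: reduced costs (-2.6, -2.6), box minimizer x = (12.0, 12.0)
g(y_2) = b*y + (c1 - a1*y)*x1 + (c2 - a2*y)*x2 = 12*4.8 + (-2.6)*12.0 + (-2.6)*12.0 = 57.6 - 31.2 - 31.2 = -4.8


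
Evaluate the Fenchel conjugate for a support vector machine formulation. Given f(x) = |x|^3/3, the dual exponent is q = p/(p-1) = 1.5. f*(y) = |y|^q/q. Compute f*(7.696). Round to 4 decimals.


The conjugate exponent q satisfies 1/p + 1/q = 1.
p = 3, so q = 3/(3 - 1) = 1.5
|y|^q = 7.696^1.5 = 21.35
f*(7.696) = 21.35 / 1.5 = 14.2333


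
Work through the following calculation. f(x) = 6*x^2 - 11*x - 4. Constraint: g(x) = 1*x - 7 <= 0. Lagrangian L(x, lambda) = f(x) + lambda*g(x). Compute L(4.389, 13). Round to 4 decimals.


Step 1: Evaluate f(x).
f(4.389) = 6*4.389^2 - 11*4.389 - 4 = 63.3009
Step 2: Evaluate g(x).
g(4.389) = 1*4.389 - 7 = -2.611
Step 3: Compute Lagrangian.
L = 63.3009 + 13*-2.611 = 29.3579


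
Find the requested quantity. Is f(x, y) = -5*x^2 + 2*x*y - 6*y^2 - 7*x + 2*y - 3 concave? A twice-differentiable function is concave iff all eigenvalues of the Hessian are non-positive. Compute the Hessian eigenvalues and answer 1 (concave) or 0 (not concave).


The Hessian of f(x,y) = -5*x^2 + 2*x*y - 6*y^2 - 7*x + 2*y - 3 is:
H = [[-10, 2], [2, -12]]
Trace = -10 - 12 = -22
Determinant = -10*-12 - (2)^2 = 116
Discriminant = (-22)^2 - 4*116 = 20.0
Eigenvalues: lambda_1 = -13.2361, lambda_2 = -8.7639
The function is concave.

1


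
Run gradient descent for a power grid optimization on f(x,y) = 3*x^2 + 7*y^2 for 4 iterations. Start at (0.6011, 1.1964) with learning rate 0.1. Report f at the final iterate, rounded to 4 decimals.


Gradient descent on f(x,y) = 3*x^2 + 7*y^2.
Starting point: (0.6011, 1.1964), alpha = 0.1
Step 1: grad_x = 2*3*0.6011 = 3.6066, grad_y = 2*7*1.1964 = 16.7496
  x_1 = 0.6011 - 0.1*3.6066 = 0.2404
  y_1 = 1.1964 - 0.1*16.7496 = -0.4786
Step 2: grad_x = 2*3*0.2404 = 1.4426, grad_y = 2*7*-0.4786 = -6.6998
  x_2 = 0.2404 - 0.1*1.4426 = 0.0962
  y_2 = -0.4786 - 0.1*-6.6998 = 0.1914
Step 3: grad_x = 2*3*0.0962 = 0.5771, grad_y = 2*7*0.1914 = 2.6799
  x_3 = 0.0962 - 0.1*0.5771 = 0.0385
  y_3 = 0.1914 - 0.1*2.6799 = -0.0766
Step 4: grad_x = 2*3*0.0385 = 0.2308, grad_y = 2*7*-0.0766 = -1.072
  x_4 = 0.0385 - 0.1*0.2308 = 0.0154
  y_4 = -0.0766 - 0.1*-1.072 = 0.0306
f(0.0154, 0.0306) = 3*0.0154^2 + 7*0.0306^2 = 0.0073


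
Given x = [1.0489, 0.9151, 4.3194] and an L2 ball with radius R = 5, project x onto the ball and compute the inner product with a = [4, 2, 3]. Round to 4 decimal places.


Step 1: Compute ||x|| (intermediates to 6 decimals).
||x|| = sqrt(1.0489^2 + 0.9151^2 + 4.3194^2) = 4.538151
Step 2: Project.
Since ||x|| <= R, proj = x (no scaling needed).
proj(x) = [1.0489, 0.9151, 4.3194]
Step 3: Dot product.
a^T * proj(x) = 4*1.0489 + 2*0.9151 + 3*4.3194 = 18.984


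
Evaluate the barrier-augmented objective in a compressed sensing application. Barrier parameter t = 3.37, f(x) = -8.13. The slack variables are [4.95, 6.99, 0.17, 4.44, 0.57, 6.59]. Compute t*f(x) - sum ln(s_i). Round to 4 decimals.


Step 1: Compute log-barrier.
ln values: [1.5994, 1.9445, -1.772, 1.4907, -0.5621, 1.8856]
phi = -(1.5994 + 1.9445 - 1.772 + 1.4907 - 0.5621 + 1.8856) = -4.586
Step 2: Compute augmented objective.
t*f(x) = 3.37*-8.13 = -27.3981
Total = -27.3981 - 4.586 = -31.9841


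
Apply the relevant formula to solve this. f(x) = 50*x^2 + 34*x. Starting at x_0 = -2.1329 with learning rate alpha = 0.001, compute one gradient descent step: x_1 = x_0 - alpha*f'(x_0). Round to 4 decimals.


We compute the gradient at x_0 and apply the update.
f'(x) = 100*x + 34
f'(-2.1329) = 100*-2.1329 + 34 = -179.29
x_1 = -2.1329 - 0.001*-179.29 = -1.9536


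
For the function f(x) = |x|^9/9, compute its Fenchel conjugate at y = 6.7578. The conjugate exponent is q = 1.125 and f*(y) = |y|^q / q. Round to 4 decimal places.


The conjugate exponent q satisfies 1/p + 1/q = 1.
p = 9, so q = 9/(9 - 1) = 1.125
|y|^q = 6.7578^1.125 = 8.5809
f*(6.7578) = 8.5809 / 1.125 = 7.6274


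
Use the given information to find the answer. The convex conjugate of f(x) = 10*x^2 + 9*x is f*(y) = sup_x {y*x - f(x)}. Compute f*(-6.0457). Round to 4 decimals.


f*(y) = sup_x {y*x - a*x^2 - b*x} = sup_x {(y-b)*x - a*x^2}
FOC: (y - b) - 2a*x = 0 => x* = (y - b)/(2a)
x* = (-6.0457 - 9)/(2*10) = -0.7523
f*(-6.0457) = (y-b)^2/(4a) = (-6.0457 - 9)^2/(4*10)
= 226.3731/40 = 5.6593


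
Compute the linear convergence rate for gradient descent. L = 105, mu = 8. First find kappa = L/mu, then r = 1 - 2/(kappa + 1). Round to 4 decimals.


Step 1: Compute the condition number.
kappa = L/mu = 105/8 = 13.125
Step 2: Compute the convergence rate.
r = 1 - 2/(kappa + 1) = 1 - 2*mu/(L + mu) = (L - mu)/(L + mu) = 97/113 = 0.8584


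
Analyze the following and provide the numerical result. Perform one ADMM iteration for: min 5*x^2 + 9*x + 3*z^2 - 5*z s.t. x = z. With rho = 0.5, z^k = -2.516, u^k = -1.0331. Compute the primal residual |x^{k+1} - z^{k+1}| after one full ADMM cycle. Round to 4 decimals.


ADMM iteration with rho = 0.5, z^k = -2.516, u^k = -1.0331
Step 1: x-update.
Minimize 5*x^2 + 9*x + (0.5/2)*(x + 2.516 - 1.0331)^2
FOC: (2*5 + 0.5)*x = -9 + 0.5*(-2.516 + 1.0331)
x^{k+1} = -0.9278
Step 2: z-update.
Minimize 3*z^2 - 5*z + (0.5/2)*(-0.9278 - z - 1.0331)^2
FOC: (2*3 + 0.5)*z = 5 + 0.5*(-0.9278 - 1.0331)
z^{k+1} = 0.6184
Step 3: u-update.
u^{k+1} = -1.0331 - 0.9278 - 0.6184 = -2.5793
Step 4: Primal residual = |-0.9278 - 0.6184| = 1.5462


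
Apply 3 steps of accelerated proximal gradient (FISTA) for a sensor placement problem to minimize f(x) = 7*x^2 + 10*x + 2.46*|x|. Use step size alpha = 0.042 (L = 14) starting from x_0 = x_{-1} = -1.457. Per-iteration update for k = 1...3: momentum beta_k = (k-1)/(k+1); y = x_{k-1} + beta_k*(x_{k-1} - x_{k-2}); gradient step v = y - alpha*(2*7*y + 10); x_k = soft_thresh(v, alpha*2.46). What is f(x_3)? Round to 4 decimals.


FISTA on f(x) = 7*x^2 + 10*x + 2.46*|x|
L = 14, alpha = 0.042
Iteration 1: beta = 0.0, y = -1.457 + 0.0*(-1.457 + 1.457) = -1.457
  grad(y) = -10.398, v = y - alpha*grad = -1.0203
  prox(v) = soft_thresh(-1.0203, 0.1033) = -0.917
Iteration 2: beta = 0.3333, y = -0.917 + 0.3333*(-0.917 + 1.457) = -0.737
  grad(y) = -0.3173, v = y - alpha*grad = -0.7236
  prox(v) = soft_thresh(-0.7236, 0.1033) = -0.6203
Iteration 3: beta = 0.5, y = -0.6203 + 0.5*(-0.6203 + 0.917) = -0.472
  grad(y) = 3.3924, v = y - alpha*grad = -0.6145
  prox(v) = soft_thresh(-0.6145, 0.1033) = -0.5111
f(x_3) = 7*(-0.5111)^2 + 10*(-0.5111) + 2.46*|-0.5111| = -2.0251


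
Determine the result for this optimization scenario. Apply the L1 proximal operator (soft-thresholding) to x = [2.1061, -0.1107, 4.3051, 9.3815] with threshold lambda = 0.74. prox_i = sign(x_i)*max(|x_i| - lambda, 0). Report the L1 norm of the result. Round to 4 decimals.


Soft-thresholding with lambda = 0.74:
prox(2.1061) = sign(2.1061)*max(|2.1061| - 0.74, 0) = 1.3661
prox(-0.1107) = sign(-0.1107)*max(|-0.1107| - 0.74, 0) = 0.0
prox(4.3051) = sign(4.3051)*max(|4.3051| - 0.74, 0) = 3.5651
prox(9.3815) = sign(9.3815)*max(|9.3815| - 0.74, 0) = 8.6415
prox(x) = [1.3661, 0.0, 3.5651, 8.6415]
||prox(x)||_1 = 1.3661 + 0.0 + 3.5651 + 8.6415 = 13.5727


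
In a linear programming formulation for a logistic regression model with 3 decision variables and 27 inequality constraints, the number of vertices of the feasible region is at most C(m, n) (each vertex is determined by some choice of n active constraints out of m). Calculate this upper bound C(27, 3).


Each vertex corresponds to some choice of n active constraints out of m, so the number of vertices is at most C(m, n) = m! / (n!(m-n)!).
m = 27, n = 3
Numerator: 27 * 26 * 25
Denominator: 3! = 6
C(27, 3) = 2925


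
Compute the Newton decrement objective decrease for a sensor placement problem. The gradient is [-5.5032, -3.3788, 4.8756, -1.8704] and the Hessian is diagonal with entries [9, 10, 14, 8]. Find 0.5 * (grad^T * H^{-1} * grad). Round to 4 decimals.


Step 1: H is diagonal, so H^(-1) * g = [-0.6115, -0.3379, 0.3483, -0.2338].
Step 2: g^T H^(-1) g = sum_i g_i^2 / H_ii
  = (-5.5032)^2/9 + (-3.3788)^2/10 + (4.8756)^2/14 + (-1.8704)^2/8
  = 3.365 + 1.1416 + 1.698 + 0.4373 = 6.6419
Step 3: Objective decrease = 0.5 * g^T H^(-1) g = 3.321


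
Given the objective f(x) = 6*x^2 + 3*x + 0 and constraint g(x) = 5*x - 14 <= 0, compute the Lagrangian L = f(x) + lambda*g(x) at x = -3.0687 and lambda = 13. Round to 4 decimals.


Step 1: Evaluate f(x).
f(-3.0687) = 6*(-3.0687)^2 + 3*(-3.0687) + 0 = 47.2954
Step 2: Evaluate g(x).
g(-3.0687) = 5*-3.0687 - 14 = -29.3435
Step 3: Compute Lagrangian.
L = 47.2954 + 13*-29.3435 = -334.1701


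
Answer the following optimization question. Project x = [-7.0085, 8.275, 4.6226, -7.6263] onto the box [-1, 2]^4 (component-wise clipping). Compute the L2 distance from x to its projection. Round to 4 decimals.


Project each component onto [-1, 2].
clip(-7.0085) = -1.0, clip(8.275) = 2.0, clip(4.6226) = 2.0, clip(-7.6263) = -1.0
Projection = [-1.0, 2.0, 2.0, -1.0]
Squared diffs: [36.1021, 39.3756, 6.878, 43.9079]
Distance = sqrt(126.2636) = 11.2367


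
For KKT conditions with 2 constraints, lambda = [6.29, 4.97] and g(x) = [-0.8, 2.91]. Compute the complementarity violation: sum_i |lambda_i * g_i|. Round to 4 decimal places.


KKT complementary slackness check:
lambda_1 * g_1 = 6.29 * -0.8 = -5.032
lambda_2 * g_2 = 4.97 * 2.91 = 14.4627
Total violation = 5.032 + 14.4627 = 19.4947


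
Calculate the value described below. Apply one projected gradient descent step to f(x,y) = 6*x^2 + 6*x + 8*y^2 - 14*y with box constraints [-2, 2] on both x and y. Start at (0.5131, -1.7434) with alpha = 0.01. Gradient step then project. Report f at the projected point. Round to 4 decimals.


Step 1: Compute gradient at (0.5131, -1.7434).
grad_x = 2*6*0.5131 + 6 = 12.1572
grad_y = 2*8*-1.7434 - 14 = -41.8944
Step 2: Gradient step.
x_raw = 0.5131 - 0.01*12.1572 = 0.3915
y_raw = -1.7434 - 0.01*-41.8944 = -1.3245
Step 3: Project onto [-2, 2].
x_proj = clip(0.3915) = 0.3915
y_proj = clip(-1.3245) = -1.3245
Step 4: Evaluate f.
f(0.3915, -1.3245) = 35.8448


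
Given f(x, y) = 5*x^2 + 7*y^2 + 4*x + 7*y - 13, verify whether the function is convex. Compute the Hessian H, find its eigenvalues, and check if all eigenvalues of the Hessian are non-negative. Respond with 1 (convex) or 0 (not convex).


The Hessian of f(x,y) = 5*x^2 + 7*y^2 + 4*x + 7*y - 13 is:
H = [[10, 0], [0, 14]]
Trace = 10 + 14 = 24
Determinant = 10*14 - (0)^2 = 140
Discriminant = (24)^2 - 4*140 = 16.0
Eigenvalues: lambda_1 = 10.0, lambda_2 = 14.0
The function is convex.

1


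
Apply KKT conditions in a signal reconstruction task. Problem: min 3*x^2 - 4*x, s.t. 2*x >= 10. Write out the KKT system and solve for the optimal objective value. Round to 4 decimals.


Step 1: Try lambda = 0 (constraint inactive).
x_unc = 4/(2*3) = 0.6667
Check: 2*0.6667 = 1.3334 < 10 -- violated!
Step 2: Constraint must be active: 2*x = 10
x* = 10/2 = 5.0
lambda = (2*3*5.0 - 4)/2 = 13.0
Step 3: Compute optimal value.
f(x*) = 3*5.0^2 - 4*5.0 = 55.0


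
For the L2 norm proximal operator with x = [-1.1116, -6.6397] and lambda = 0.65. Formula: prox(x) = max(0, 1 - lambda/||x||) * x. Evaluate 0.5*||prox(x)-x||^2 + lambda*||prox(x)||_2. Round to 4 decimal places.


Step 1: Compute ||x||.
||x|| = 6.7321
Step 2: Compute scaling factor.
scale = max(0, 1 - 0.65/6.7321) = 0.9034
Step 3: prox(x) = [-1.0043, -5.9986]
||prox(x)|| = 6.0821
Step 4: Proximal objective.
0.5*||prox-x||^2 = 0.2113
lambda*||prox|| = 3.9534
Total = 4.1646


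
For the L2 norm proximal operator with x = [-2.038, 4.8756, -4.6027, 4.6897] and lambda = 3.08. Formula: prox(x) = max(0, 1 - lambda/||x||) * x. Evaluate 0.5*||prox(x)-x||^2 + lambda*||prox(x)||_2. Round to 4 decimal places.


Step 1: Compute ||x||.
||x|| = 8.4323
Step 2: Compute scaling factor.
scale = max(0, 1 - 3.08/8.4323) = 0.6347
Step 3: prox(x) = [-1.2936, 3.0947, -2.9215, 2.9767]
||prox(x)|| = 5.3523
Step 4: Proximal objective.
0.5*||prox-x||^2 = 4.7432
lambda*||prox|| = 16.4851
Total = 21.2282


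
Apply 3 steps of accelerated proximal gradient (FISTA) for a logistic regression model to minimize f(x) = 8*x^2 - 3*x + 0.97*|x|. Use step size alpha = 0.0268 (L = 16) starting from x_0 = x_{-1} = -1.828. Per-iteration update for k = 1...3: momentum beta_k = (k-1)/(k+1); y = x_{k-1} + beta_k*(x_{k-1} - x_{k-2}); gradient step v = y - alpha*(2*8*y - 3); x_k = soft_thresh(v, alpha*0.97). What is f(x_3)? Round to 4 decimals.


FISTA on f(x) = 8*x^2 - 3*x + 0.97*|x|
L = 16, alpha = 0.0268
Iteration 1: beta = 0.0, y = -1.828 + 0.0*(-1.828 + 1.828) = -1.828
  grad(y) = -32.248, v = y - alpha*grad = -0.9638
  prox(v) = soft_thresh(-0.9638, 0.026) = -0.9378
Iteration 2: beta = 0.3333, y = -0.9378 + 0.3333*(-0.9378 + 1.828) = -0.641
  grad(y) = -13.2562, v = y - alpha*grad = -0.2857
  prox(v) = soft_thresh(-0.2857, 0.026) = -0.2597
Iteration 3: beta = 0.5, y = -0.2597 + 0.5*(-0.2597 + 0.9378) = 0.0793
  grad(y) = -1.7319, v = y - alpha*grad = 0.1257
  prox(v) = soft_thresh(0.1257, 0.026) = 0.0997
f(x_3) = 8*0.0997^2 - 3*0.0997 + 0.97*|0.0997| = -0.1229


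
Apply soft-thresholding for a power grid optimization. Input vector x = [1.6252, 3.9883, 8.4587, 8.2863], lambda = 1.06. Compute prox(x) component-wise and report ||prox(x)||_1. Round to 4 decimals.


Soft-thresholding with lambda = 1.06:
prox(1.6252) = sign(1.6252)*max(|1.6252| - 1.06, 0) = 0.5652
prox(3.9883) = sign(3.9883)*max(|3.9883| - 1.06, 0) = 2.9283
prox(8.4587) = sign(8.4587)*max(|8.4587| - 1.06, 0) = 7.3987
prox(8.2863) = sign(8.2863)*max(|8.2863| - 1.06, 0) = 7.2263
prox(x) = [0.5652, 2.9283, 7.3987, 7.2263]
||prox(x)||_1 = 0.5652 + 2.9283 + 7.3987 + 7.2263 = 18.1185


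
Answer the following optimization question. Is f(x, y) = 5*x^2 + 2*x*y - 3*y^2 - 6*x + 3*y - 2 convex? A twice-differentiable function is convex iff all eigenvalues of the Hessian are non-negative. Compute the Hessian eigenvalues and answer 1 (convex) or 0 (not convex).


The Hessian of f(x,y) = 5*x^2 + 2*x*y - 3*y^2 - 6*x + 3*y - 2 is:
H = [[10, 2], [2, -6]]
Trace = 10 - 6 = 4
Determinant = 10*-6 - (2)^2 = -64
Discriminant = (4)^2 - 4*-64 = 272.0
Eigenvalues: lambda_1 = -6.2462, lambda_2 = 10.2462
The function is not convex.

0


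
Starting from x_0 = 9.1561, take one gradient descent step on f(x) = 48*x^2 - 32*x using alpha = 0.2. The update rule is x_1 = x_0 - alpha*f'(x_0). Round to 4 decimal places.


We compute the gradient at x_0 and apply the update.
f'(x) = 96*x - 32
f'(9.1561) = 96*9.1561 - 32 = 846.9856
x_1 = 9.1561 - 0.2*846.9856 = -160.241


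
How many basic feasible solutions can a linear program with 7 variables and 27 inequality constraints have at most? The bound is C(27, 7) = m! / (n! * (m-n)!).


Each vertex corresponds to some choice of n active constraints out of m, so the number of vertices is at most C(m, n) = m! / (n!(m-n)!).
m = 27, n = 7
Numerator: 27 * 26 * 25 * 24 * 23 * 22 * 21
Denominator: 7! = 5040
C(27, 7) = 888030


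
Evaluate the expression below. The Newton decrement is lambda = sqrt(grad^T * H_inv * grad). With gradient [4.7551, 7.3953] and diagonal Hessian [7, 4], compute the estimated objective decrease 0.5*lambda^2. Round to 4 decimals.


Step 1: H is diagonal, so H^(-1) * g = [0.6793, 1.8488].
Step 2: g^T H^(-1) g = sum_i g_i^2 / H_ii
  = (4.7551)^2/7 + (7.3953)^2/4
  = 3.2301 + 13.6726 = 16.9028
Step 3: Objective decrease = 0.5 * g^T H^(-1) g = 8.4514


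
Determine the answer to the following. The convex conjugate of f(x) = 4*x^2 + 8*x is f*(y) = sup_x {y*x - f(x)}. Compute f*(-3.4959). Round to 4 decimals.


f*(y) = sup_x {y*x - a*x^2 - b*x} = sup_x {(y-b)*x - a*x^2}
FOC: (y - b) - 2a*x = 0 => x* = (y - b)/(2a)
x* = (-3.4959 - 8)/(2*4) = -1.437
f*(-3.4959) = (y-b)^2/(4a) = (-3.4959 - 8)^2/(4*4)
= 132.1557/16 = 8.2597


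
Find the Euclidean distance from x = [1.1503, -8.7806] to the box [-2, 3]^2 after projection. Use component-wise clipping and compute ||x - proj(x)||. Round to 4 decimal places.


Project each component onto [-2, 3].
clip(1.1503) = 1.1503, clip(-8.7806) = -2.0
Projection = [1.1503, -2.0]
Squared diffs: [0.0, 45.9765]
Distance = sqrt(45.9765) = 6.7806


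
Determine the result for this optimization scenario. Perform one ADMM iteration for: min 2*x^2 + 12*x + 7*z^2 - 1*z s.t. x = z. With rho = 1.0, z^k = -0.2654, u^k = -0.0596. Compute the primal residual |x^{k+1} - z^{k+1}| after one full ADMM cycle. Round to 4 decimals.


ADMM iteration with rho = 1.0, z^k = -0.2654, u^k = -0.0596
Step 1: x-update.
Minimize 2*x^2 + 12*x + (1.0/2)*(x + 0.2654 - 0.0596)^2
FOC: (2*2 + 1.0)*x = -12 + 1.0*(-0.2654 + 0.0596)
x^{k+1} = -2.4412
Step 2: z-update.
Minimize 7*z^2 - 1*z + (1.0/2)*(-2.4412 - z - 0.0596)^2
FOC: (2*7 + 1.0)*z = 1 + 1.0*(-2.4412 - 0.0596)
z^{k+1} = -0.1001
Step 3: u-update.
u^{k+1} = -0.0596 - 2.4412 + 0.1001 = -2.4007
Step 4: Primal residual = |-2.4412 + 0.1001| = 2.3411


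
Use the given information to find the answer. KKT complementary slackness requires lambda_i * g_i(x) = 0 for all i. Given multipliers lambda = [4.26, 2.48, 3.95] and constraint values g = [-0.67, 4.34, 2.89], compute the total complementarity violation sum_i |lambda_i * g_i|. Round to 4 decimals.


KKT complementary slackness check:
lambda_1 * g_1 = 4.26 * -0.67 = -2.8542
lambda_2 * g_2 = 2.48 * 4.34 = 10.7632
lambda_3 * g_3 = 3.95 * 2.89 = 11.4155
Total violation = 2.8542 + 10.7632 + 11.4155 = 25.0329


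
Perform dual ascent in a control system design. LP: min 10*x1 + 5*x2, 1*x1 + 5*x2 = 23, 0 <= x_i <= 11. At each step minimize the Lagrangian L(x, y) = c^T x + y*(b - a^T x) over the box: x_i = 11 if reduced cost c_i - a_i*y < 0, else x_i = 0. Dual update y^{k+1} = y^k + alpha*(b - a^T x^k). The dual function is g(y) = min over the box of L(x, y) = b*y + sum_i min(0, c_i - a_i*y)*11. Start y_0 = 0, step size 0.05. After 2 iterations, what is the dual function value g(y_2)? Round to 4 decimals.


Dual ascent for LP: min 10*x1 + 5*x2, 1*x1 + 5*x2 = 23, 0 <= x_i <= 11
Step 1: y^k = 0.0, reduced costs: (10.0, 5.0)
  x^k = (0.0, 0.0), subgradient = b - a^T x = 23.0
  y^{k+1} = 0.0 + 0.05*23.0 = 1.15
Step 2: y^k = 1.15, reduced costs: (8.85, -0.75)
  x^k = (0.0, 11.0), subgradient = b - a^T x = -32.0
  y^{k+1} = 1.15 + 0.05*-32.0 = -0.45
Dual objective at y_2 = -0.45: reduced costs (10.45, 7.25), box minimizer x = (0.0, 0.0)
g(y_2) = b*y + (c1 - a1*y)*x1 + (c2 - a2*y)*x2 = 23*(-0.45) + 10.45*0.0 + 7.25*0.0 = -10.35 + 0.0 + 0.0 = -10.35


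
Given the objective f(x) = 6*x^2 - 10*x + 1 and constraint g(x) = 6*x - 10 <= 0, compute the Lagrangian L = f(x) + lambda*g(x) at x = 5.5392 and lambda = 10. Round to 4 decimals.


Step 1: Evaluate f(x).
f(5.5392) = 6*5.5392^2 - 10*5.5392 + 1 = 129.7044
Step 2: Evaluate g(x).
g(5.5392) = 6*5.5392 - 10 = 23.2352
Step 3: Compute Lagrangian.
L = 129.7044 + 10*23.2352 = 362.0564


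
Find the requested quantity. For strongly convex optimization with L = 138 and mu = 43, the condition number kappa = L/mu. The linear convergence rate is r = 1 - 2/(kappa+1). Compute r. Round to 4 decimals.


Step 1: Compute the condition number.
kappa = L/mu = 138/43 = 3.2093
Step 2: Compute the convergence rate.
r = 1 - 2/(kappa + 1) = 1 - 2*mu/(L + mu) = (L - mu)/(L + mu) = 95/181 = 0.5249


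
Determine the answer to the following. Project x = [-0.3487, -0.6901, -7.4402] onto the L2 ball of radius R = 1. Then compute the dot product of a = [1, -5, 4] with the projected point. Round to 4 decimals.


Step 1: Compute ||x|| (intermediates to 6 decimals).
||x|| = sqrt((-0.3487)^2 + (-0.6901)^2 + (-7.4402)^2) = 7.480268
Step 2: Project.
Since ||x|| > R, scale = R/||x|| = 1/7.480268 = 0.133685, proj(x) = scale * x
proj(x) = [-0.046616, -0.092256, -0.994643]
Step 3: Dot product.
a^T * proj(x) = 1*(-0.046616) - 5*(-0.092256) + 4*(-0.994643) = -3.5639


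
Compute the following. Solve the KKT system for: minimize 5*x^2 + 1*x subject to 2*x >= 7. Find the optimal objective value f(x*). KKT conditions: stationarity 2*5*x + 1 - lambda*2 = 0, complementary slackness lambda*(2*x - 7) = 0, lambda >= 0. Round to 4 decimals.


Step 1: Try lambda = 0 (constraint inactive).
x_unc = -1/(2*5) = -0.1
Check: 2*-0.1 = -0.2 < 7 -- violated!
Step 2: Constraint must be active: 2*x = 7
x* = 7/2 = 3.5
lambda = (2*5*3.5 + 1)/2 = 18.0
Step 3: Compute optimal value.
f(x*) = 5*3.5^2 + 1*3.5 = 64.75


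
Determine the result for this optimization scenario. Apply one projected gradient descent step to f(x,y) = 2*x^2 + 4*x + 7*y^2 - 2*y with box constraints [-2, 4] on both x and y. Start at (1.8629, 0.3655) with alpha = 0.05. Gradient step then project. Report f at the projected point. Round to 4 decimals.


Step 1: Compute gradient at (1.8629, 0.3655).
grad_x = 2*2*1.8629 + 4 = 11.4516
grad_y = 2*7*0.3655 - 2 = 3.117
Step 2: Gradient step.
x_raw = 1.8629 - 0.05*11.4516 = 1.2903
y_raw = 0.3655 - 0.05*3.117 = 0.2097
Step 3: Project onto [-2, 4].
x_proj = clip(1.2903) = 1.2903
y_proj = clip(0.2097) = 0.2097
Step 4: Evaluate f.
f(1.2903, 0.2097) = 8.3795


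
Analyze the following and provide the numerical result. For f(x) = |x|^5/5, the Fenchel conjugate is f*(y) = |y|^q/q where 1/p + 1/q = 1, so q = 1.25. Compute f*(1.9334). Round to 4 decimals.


The conjugate exponent q satisfies 1/p + 1/q = 1.
p = 5, so q = 5/(5 - 1) = 1.25
|y|^q = 1.9334^1.25 = 2.2798
f*(1.9334) = 2.2798 / 1.25 = 1.8239


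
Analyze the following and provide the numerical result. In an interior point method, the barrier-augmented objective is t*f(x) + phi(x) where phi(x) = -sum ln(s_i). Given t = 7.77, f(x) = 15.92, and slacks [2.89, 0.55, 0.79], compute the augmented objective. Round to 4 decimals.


Step 1: Compute log-barrier.
ln values: [1.0613, -0.5978, -0.2357]
phi = -(1.0613 - 0.5978 - 0.2357) = -0.2277
Step 2: Compute augmented objective.
t*f(x) = 7.77*15.92 = 123.6984
Total = 123.6984 - 0.2277 = 123.4707


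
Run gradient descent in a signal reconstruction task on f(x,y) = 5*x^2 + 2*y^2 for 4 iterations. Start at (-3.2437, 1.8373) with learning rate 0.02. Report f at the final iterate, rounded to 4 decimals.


Gradient descent on f(x,y) = 5*x^2 + 2*y^2.
Starting point: (-3.2437, 1.8373), alpha = 0.02
Step 1: grad_x = 2*5*-3.2437 = -32.437, grad_y = 2*2*1.8373 = 7.3492
  x_1 = -3.2437 - 0.02*-32.437 = -2.595
  y_1 = 1.8373 - 0.02*7.3492 = 1.6903
Step 2: grad_x = 2*5*-2.595 = -25.9496, grad_y = 2*2*1.6903 = 6.7613
  x_2 = -2.595 - 0.02*-25.9496 = -2.076
  y_2 = 1.6903 - 0.02*6.7613 = 1.5551
Step 3: grad_x = 2*5*-2.076 = -20.7597, grad_y = 2*2*1.5551 = 6.2204
  x_3 = -2.076 - 0.02*-20.7597 = -1.6608
  y_3 = 1.5551 - 0.02*6.2204 = 1.4307
Step 4: grad_x = 2*5*-1.6608 = -16.6077, grad_y = 2*2*1.4307 = 5.7227
  x_4 = -1.6608 - 0.02*-16.6077 = -1.3286
  y_4 = 1.4307 - 0.02*5.7227 = 1.3162
f(-1.3286, 1.3162) = 5*(-1.3286)^2 + 2*1.3162^2 = 12.2911


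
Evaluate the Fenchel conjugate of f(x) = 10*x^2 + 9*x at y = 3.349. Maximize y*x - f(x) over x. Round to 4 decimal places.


f*(y) = sup_x {y*x - a*x^2 - b*x} = sup_x {(y-b)*x - a*x^2}
FOC: (y - b) - 2a*x = 0 => x* = (y - b)/(2a)
x* = (3.349 - 9)/(2*10) = -0.2826
f*(3.349) = (y-b)^2/(4a) = (3.349 - 9)^2/(4*10)
= 31.9338/40 = 0.7983


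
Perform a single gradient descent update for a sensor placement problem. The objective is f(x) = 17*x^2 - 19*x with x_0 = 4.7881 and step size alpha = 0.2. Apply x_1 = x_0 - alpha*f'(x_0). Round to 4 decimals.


We compute the gradient at x_0 and apply the update.
f'(x) = 34*x - 19
f'(4.7881) = 34*4.7881 - 19 = 143.7954
x_1 = 4.7881 - 0.2*143.7954 = -23.971


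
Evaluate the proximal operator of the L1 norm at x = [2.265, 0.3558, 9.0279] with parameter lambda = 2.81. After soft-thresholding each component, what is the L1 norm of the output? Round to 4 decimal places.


Soft-thresholding with lambda = 2.81:
prox(2.265) = sign(2.265)*max(|2.265| - 2.81, 0) = 0.0
prox(0.3558) = sign(0.3558)*max(|0.3558| - 2.81, 0) = 0.0
prox(9.0279) = sign(9.0279)*max(|9.0279| - 2.81, 0) = 6.2179
prox(x) = [0.0, 0.0, 6.2179]
||prox(x)||_1 = 0.0 + 0.0 + 6.2179 = 6.2179


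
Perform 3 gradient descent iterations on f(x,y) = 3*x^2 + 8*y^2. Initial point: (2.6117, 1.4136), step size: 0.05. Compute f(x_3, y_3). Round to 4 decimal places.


Gradient descent on f(x,y) = 3*x^2 + 8*y^2.
Starting point: (2.6117, 1.4136), alpha = 0.05
Step 1: grad_x = 2*3*2.6117 = 15.6702, grad_y = 2*8*1.4136 = 22.6176
  x_1 = 2.6117 - 0.05*15.6702 = 1.8282
  y_1 = 1.4136 - 0.05*22.6176 = 0.2827
Step 2: grad_x = 2*3*1.8282 = 10.9691, grad_y = 2*8*0.2827 = 4.5235
  x_2 = 1.8282 - 0.05*10.9691 = 1.2797
  y_2 = 0.2827 - 0.05*4.5235 = 0.0565
Step 3: grad_x = 2*3*1.2797 = 7.6784, grad_y = 2*8*0.0565 = 0.9047
  x_3 = 1.2797 - 0.05*7.6784 = 0.8958
  y_3 = 0.0565 - 0.05*0.9047 = 0.0113
f(0.8958, 0.0113) = 3*0.8958^2 + 8*0.0113^2 = 2.4085
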